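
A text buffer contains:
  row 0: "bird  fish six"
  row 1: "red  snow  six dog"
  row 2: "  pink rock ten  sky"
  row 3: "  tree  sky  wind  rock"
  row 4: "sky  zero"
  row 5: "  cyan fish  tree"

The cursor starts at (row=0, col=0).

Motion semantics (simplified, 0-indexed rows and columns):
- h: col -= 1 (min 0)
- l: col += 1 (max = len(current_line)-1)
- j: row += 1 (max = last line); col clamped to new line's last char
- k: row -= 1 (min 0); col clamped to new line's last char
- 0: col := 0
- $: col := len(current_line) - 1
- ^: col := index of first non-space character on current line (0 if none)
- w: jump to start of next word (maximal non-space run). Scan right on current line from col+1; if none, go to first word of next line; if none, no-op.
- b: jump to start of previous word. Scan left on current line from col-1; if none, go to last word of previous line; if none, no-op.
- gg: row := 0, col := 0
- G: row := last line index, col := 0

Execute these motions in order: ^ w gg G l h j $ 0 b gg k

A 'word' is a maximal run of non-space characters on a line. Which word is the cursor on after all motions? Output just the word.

Answer: bird

Derivation:
After 1 (^): row=0 col=0 char='b'
After 2 (w): row=0 col=6 char='f'
After 3 (gg): row=0 col=0 char='b'
After 4 (G): row=5 col=0 char='_'
After 5 (l): row=5 col=1 char='_'
After 6 (h): row=5 col=0 char='_'
After 7 (j): row=5 col=0 char='_'
After 8 ($): row=5 col=16 char='e'
After 9 (0): row=5 col=0 char='_'
After 10 (b): row=4 col=5 char='z'
After 11 (gg): row=0 col=0 char='b'
After 12 (k): row=0 col=0 char='b'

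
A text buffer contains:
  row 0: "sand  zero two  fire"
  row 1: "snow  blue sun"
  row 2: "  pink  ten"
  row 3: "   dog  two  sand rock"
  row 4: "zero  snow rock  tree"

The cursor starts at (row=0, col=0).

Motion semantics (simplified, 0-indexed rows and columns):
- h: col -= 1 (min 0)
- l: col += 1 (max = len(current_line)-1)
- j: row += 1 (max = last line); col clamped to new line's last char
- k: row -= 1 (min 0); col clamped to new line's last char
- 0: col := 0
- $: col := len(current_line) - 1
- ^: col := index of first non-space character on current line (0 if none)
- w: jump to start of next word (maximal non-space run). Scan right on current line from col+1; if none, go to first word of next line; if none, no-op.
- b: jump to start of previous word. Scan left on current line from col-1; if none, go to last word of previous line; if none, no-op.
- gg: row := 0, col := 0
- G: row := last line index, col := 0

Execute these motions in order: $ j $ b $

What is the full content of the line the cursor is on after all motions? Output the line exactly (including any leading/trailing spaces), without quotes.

Answer: snow  blue sun

Derivation:
After 1 ($): row=0 col=19 char='e'
After 2 (j): row=1 col=13 char='n'
After 3 ($): row=1 col=13 char='n'
After 4 (b): row=1 col=11 char='s'
After 5 ($): row=1 col=13 char='n'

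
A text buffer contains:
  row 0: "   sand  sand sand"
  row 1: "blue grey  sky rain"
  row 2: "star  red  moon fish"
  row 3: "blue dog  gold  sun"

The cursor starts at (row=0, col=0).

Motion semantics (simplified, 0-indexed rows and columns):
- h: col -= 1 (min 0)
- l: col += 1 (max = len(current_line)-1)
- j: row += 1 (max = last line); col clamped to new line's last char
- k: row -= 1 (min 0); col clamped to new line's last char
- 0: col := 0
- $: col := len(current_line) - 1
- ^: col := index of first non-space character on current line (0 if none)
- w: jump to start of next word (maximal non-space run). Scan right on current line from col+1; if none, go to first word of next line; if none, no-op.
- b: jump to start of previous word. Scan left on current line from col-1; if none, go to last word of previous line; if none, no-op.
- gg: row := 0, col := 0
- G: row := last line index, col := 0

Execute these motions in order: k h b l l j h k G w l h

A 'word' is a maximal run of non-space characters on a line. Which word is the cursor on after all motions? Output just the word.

Answer: dog

Derivation:
After 1 (k): row=0 col=0 char='_'
After 2 (h): row=0 col=0 char='_'
After 3 (b): row=0 col=0 char='_'
After 4 (l): row=0 col=1 char='_'
After 5 (l): row=0 col=2 char='_'
After 6 (j): row=1 col=2 char='u'
After 7 (h): row=1 col=1 char='l'
After 8 (k): row=0 col=1 char='_'
After 9 (G): row=3 col=0 char='b'
After 10 (w): row=3 col=5 char='d'
After 11 (l): row=3 col=6 char='o'
After 12 (h): row=3 col=5 char='d'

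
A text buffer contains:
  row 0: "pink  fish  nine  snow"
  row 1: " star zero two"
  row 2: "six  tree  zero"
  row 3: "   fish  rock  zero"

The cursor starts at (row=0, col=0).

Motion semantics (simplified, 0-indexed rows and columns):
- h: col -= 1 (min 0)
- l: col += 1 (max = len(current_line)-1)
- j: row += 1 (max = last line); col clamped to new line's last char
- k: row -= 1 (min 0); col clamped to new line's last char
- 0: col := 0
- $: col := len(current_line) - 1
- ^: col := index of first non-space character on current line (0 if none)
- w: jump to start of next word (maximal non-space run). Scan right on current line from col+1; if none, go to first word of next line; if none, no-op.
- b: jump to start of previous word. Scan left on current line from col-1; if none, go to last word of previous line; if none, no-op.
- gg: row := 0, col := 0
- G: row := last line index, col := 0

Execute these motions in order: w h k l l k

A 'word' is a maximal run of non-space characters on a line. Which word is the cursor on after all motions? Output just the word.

After 1 (w): row=0 col=6 char='f'
After 2 (h): row=0 col=5 char='_'
After 3 (k): row=0 col=5 char='_'
After 4 (l): row=0 col=6 char='f'
After 5 (l): row=0 col=7 char='i'
After 6 (k): row=0 col=7 char='i'

Answer: fish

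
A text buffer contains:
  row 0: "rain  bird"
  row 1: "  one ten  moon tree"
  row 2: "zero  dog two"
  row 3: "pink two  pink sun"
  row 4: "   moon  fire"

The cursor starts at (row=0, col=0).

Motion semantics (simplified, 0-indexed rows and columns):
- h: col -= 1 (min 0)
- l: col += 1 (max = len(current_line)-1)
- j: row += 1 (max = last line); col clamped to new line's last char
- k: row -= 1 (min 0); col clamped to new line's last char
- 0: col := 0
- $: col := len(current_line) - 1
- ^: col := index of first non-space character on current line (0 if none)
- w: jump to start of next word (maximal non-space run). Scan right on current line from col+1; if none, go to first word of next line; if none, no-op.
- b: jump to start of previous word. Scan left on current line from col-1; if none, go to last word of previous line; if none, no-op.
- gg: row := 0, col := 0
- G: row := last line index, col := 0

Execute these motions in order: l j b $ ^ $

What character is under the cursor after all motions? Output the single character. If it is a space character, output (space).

Answer: d

Derivation:
After 1 (l): row=0 col=1 char='a'
After 2 (j): row=1 col=1 char='_'
After 3 (b): row=0 col=6 char='b'
After 4 ($): row=0 col=9 char='d'
After 5 (^): row=0 col=0 char='r'
After 6 ($): row=0 col=9 char='d'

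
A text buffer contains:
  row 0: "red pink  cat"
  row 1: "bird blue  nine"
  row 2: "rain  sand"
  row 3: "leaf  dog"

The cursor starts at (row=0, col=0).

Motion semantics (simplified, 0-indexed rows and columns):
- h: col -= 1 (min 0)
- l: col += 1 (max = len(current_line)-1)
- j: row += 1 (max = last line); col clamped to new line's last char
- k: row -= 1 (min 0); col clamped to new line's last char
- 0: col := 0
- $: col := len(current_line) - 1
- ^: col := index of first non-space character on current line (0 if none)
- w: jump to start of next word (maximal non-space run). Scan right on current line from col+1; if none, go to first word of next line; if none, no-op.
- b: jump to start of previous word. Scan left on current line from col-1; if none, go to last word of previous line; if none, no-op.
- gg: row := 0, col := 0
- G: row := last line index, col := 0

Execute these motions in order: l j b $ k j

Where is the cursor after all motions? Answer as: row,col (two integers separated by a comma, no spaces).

Answer: 1,12

Derivation:
After 1 (l): row=0 col=1 char='e'
After 2 (j): row=1 col=1 char='i'
After 3 (b): row=1 col=0 char='b'
After 4 ($): row=1 col=14 char='e'
After 5 (k): row=0 col=12 char='t'
After 6 (j): row=1 col=12 char='i'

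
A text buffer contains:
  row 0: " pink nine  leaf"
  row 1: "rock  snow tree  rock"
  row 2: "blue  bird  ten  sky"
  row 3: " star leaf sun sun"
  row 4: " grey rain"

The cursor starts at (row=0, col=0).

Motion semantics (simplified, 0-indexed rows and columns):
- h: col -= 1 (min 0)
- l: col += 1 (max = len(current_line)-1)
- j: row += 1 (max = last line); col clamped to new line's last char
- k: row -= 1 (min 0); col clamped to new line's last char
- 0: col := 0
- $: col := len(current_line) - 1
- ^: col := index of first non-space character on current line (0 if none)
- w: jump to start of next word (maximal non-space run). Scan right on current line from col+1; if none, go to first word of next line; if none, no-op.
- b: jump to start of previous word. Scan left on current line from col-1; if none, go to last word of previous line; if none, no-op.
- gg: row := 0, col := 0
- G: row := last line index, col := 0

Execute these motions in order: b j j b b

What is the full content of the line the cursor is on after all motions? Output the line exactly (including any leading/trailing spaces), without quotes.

Answer: rock  snow tree  rock

Derivation:
After 1 (b): row=0 col=0 char='_'
After 2 (j): row=1 col=0 char='r'
After 3 (j): row=2 col=0 char='b'
After 4 (b): row=1 col=17 char='r'
After 5 (b): row=1 col=11 char='t'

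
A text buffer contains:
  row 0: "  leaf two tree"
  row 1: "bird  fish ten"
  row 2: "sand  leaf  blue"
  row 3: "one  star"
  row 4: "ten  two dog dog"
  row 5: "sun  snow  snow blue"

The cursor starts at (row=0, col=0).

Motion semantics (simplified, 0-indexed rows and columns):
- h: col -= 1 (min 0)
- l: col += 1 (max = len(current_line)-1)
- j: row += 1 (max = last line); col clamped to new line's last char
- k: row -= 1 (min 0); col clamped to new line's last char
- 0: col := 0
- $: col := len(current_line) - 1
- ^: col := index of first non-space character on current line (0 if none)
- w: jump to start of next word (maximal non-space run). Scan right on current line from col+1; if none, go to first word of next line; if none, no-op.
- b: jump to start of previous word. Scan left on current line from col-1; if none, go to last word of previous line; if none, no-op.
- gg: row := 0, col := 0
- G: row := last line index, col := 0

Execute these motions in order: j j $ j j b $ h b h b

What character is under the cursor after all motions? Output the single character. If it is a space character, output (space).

Answer: d

Derivation:
After 1 (j): row=1 col=0 char='b'
After 2 (j): row=2 col=0 char='s'
After 3 ($): row=2 col=15 char='e'
After 4 (j): row=3 col=8 char='r'
After 5 (j): row=4 col=8 char='_'
After 6 (b): row=4 col=5 char='t'
After 7 ($): row=4 col=15 char='g'
After 8 (h): row=4 col=14 char='o'
After 9 (b): row=4 col=13 char='d'
After 10 (h): row=4 col=12 char='_'
After 11 (b): row=4 col=9 char='d'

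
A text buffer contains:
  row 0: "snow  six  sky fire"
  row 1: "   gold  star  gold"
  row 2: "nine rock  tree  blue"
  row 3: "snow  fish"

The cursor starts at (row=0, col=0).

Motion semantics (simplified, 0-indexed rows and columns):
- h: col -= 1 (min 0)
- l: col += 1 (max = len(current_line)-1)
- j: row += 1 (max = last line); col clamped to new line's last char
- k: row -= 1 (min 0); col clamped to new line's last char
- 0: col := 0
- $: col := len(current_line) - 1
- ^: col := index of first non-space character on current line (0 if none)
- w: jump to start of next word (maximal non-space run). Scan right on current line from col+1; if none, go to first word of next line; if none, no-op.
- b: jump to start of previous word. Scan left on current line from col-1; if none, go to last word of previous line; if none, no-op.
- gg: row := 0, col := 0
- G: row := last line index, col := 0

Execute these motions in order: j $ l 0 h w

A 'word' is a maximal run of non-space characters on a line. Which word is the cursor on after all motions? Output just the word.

Answer: gold

Derivation:
After 1 (j): row=1 col=0 char='_'
After 2 ($): row=1 col=18 char='d'
After 3 (l): row=1 col=18 char='d'
After 4 (0): row=1 col=0 char='_'
After 5 (h): row=1 col=0 char='_'
After 6 (w): row=1 col=3 char='g'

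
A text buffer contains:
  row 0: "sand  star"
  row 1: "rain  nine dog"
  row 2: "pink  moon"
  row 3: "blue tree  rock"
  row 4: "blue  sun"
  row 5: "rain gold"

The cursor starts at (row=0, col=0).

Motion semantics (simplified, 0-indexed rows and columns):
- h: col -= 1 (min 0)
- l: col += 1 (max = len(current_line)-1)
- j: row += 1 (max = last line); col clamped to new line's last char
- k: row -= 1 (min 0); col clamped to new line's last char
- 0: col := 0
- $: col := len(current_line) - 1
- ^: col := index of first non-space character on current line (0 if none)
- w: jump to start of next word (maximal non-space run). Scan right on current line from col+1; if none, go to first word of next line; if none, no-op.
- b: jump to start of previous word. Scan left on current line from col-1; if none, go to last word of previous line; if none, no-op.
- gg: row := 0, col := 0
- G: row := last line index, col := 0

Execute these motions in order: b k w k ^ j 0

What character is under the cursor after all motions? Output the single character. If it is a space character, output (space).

Answer: r

Derivation:
After 1 (b): row=0 col=0 char='s'
After 2 (k): row=0 col=0 char='s'
After 3 (w): row=0 col=6 char='s'
After 4 (k): row=0 col=6 char='s'
After 5 (^): row=0 col=0 char='s'
After 6 (j): row=1 col=0 char='r'
After 7 (0): row=1 col=0 char='r'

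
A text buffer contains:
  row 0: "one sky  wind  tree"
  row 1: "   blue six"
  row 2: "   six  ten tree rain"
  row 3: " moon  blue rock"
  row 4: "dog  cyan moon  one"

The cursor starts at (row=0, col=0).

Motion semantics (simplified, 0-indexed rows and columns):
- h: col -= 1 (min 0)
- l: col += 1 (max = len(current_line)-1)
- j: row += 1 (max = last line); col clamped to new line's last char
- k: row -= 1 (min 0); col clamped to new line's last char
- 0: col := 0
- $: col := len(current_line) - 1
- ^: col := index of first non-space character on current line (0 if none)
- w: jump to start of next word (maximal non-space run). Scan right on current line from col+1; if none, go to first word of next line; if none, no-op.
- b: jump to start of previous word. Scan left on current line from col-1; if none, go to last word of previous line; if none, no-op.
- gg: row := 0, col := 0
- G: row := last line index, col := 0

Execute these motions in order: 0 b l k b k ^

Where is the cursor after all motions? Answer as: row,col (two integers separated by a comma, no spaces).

Answer: 0,0

Derivation:
After 1 (0): row=0 col=0 char='o'
After 2 (b): row=0 col=0 char='o'
After 3 (l): row=0 col=1 char='n'
After 4 (k): row=0 col=1 char='n'
After 5 (b): row=0 col=0 char='o'
After 6 (k): row=0 col=0 char='o'
After 7 (^): row=0 col=0 char='o'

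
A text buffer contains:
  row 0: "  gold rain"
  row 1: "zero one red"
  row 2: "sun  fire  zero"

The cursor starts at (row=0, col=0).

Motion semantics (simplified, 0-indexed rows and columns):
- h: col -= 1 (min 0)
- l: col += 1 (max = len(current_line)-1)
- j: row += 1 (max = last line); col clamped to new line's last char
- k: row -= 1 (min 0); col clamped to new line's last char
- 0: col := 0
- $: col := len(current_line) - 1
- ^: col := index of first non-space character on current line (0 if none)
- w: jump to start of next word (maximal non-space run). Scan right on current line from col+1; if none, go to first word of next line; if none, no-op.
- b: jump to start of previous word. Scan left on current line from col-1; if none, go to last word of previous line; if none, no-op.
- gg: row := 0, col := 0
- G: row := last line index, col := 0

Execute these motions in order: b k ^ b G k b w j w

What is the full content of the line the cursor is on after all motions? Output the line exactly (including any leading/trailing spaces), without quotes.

After 1 (b): row=0 col=0 char='_'
After 2 (k): row=0 col=0 char='_'
After 3 (^): row=0 col=2 char='g'
After 4 (b): row=0 col=2 char='g'
After 5 (G): row=2 col=0 char='s'
After 6 (k): row=1 col=0 char='z'
After 7 (b): row=0 col=7 char='r'
After 8 (w): row=1 col=0 char='z'
After 9 (j): row=2 col=0 char='s'
After 10 (w): row=2 col=5 char='f'

Answer: sun  fire  zero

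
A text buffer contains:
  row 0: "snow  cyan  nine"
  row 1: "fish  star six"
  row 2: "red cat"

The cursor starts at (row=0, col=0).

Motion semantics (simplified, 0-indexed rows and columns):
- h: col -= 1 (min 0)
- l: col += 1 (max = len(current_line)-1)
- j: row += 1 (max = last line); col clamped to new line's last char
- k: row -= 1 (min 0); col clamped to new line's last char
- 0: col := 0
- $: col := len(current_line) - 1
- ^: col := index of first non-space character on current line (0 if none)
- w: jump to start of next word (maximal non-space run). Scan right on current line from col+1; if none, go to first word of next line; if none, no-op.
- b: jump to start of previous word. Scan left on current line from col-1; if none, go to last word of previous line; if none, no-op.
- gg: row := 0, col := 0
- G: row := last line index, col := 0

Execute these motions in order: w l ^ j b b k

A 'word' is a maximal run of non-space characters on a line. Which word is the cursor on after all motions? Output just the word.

After 1 (w): row=0 col=6 char='c'
After 2 (l): row=0 col=7 char='y'
After 3 (^): row=0 col=0 char='s'
After 4 (j): row=1 col=0 char='f'
After 5 (b): row=0 col=12 char='n'
After 6 (b): row=0 col=6 char='c'
After 7 (k): row=0 col=6 char='c'

Answer: cyan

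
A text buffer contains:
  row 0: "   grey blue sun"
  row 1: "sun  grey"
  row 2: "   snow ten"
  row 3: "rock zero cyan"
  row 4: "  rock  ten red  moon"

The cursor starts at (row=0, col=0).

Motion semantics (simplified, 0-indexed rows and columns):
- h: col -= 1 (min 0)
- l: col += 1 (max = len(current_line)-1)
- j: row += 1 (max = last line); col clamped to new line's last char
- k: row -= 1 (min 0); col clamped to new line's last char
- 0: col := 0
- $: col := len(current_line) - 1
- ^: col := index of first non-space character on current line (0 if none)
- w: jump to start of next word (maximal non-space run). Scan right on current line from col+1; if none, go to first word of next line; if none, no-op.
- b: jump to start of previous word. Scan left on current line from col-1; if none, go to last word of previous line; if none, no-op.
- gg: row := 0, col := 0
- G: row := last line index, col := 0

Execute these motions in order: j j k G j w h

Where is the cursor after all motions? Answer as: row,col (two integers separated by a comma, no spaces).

Answer: 4,1

Derivation:
After 1 (j): row=1 col=0 char='s'
After 2 (j): row=2 col=0 char='_'
After 3 (k): row=1 col=0 char='s'
After 4 (G): row=4 col=0 char='_'
After 5 (j): row=4 col=0 char='_'
After 6 (w): row=4 col=2 char='r'
After 7 (h): row=4 col=1 char='_'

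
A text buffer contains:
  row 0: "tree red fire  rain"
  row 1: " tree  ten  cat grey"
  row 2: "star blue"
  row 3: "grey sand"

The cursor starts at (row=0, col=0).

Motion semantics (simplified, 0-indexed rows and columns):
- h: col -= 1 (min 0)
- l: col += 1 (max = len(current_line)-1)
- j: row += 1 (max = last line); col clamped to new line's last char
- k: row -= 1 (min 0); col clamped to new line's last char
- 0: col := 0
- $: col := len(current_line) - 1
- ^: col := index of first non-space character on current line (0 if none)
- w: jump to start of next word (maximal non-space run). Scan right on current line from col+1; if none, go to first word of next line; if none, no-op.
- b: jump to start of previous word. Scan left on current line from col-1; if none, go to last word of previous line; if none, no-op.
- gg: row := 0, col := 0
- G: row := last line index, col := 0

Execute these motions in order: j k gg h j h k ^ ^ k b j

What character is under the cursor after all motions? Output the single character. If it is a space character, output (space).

Answer: (space)

Derivation:
After 1 (j): row=1 col=0 char='_'
After 2 (k): row=0 col=0 char='t'
After 3 (gg): row=0 col=0 char='t'
After 4 (h): row=0 col=0 char='t'
After 5 (j): row=1 col=0 char='_'
After 6 (h): row=1 col=0 char='_'
After 7 (k): row=0 col=0 char='t'
After 8 (^): row=0 col=0 char='t'
After 9 (^): row=0 col=0 char='t'
After 10 (k): row=0 col=0 char='t'
After 11 (b): row=0 col=0 char='t'
After 12 (j): row=1 col=0 char='_'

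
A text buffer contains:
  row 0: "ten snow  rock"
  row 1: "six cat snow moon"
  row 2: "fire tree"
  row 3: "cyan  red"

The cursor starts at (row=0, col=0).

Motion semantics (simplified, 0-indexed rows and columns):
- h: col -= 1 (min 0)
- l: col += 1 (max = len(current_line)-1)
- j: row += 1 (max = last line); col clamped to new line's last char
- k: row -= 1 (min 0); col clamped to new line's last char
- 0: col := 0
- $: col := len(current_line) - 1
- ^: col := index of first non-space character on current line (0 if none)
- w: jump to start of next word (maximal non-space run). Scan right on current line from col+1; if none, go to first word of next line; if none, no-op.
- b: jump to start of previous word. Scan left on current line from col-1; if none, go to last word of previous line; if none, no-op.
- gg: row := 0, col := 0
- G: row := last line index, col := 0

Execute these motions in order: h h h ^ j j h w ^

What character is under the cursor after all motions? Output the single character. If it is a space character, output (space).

Answer: f

Derivation:
After 1 (h): row=0 col=0 char='t'
After 2 (h): row=0 col=0 char='t'
After 3 (h): row=0 col=0 char='t'
After 4 (^): row=0 col=0 char='t'
After 5 (j): row=1 col=0 char='s'
After 6 (j): row=2 col=0 char='f'
After 7 (h): row=2 col=0 char='f'
After 8 (w): row=2 col=5 char='t'
After 9 (^): row=2 col=0 char='f'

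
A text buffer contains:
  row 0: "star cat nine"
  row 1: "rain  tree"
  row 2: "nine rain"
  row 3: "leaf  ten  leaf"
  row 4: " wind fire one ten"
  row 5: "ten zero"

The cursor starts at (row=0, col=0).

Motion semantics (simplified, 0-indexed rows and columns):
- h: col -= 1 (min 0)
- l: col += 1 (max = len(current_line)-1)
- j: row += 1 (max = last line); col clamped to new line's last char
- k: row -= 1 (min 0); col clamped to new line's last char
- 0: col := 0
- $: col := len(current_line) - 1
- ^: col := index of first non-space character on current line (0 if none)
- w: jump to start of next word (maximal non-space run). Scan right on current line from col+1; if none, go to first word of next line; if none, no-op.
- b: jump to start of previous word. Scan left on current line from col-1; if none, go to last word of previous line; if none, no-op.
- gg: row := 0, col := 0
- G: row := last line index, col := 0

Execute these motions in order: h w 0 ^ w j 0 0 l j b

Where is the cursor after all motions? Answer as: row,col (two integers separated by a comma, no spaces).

Answer: 2,0

Derivation:
After 1 (h): row=0 col=0 char='s'
After 2 (w): row=0 col=5 char='c'
After 3 (0): row=0 col=0 char='s'
After 4 (^): row=0 col=0 char='s'
After 5 (w): row=0 col=5 char='c'
After 6 (j): row=1 col=5 char='_'
After 7 (0): row=1 col=0 char='r'
After 8 (0): row=1 col=0 char='r'
After 9 (l): row=1 col=1 char='a'
After 10 (j): row=2 col=1 char='i'
After 11 (b): row=2 col=0 char='n'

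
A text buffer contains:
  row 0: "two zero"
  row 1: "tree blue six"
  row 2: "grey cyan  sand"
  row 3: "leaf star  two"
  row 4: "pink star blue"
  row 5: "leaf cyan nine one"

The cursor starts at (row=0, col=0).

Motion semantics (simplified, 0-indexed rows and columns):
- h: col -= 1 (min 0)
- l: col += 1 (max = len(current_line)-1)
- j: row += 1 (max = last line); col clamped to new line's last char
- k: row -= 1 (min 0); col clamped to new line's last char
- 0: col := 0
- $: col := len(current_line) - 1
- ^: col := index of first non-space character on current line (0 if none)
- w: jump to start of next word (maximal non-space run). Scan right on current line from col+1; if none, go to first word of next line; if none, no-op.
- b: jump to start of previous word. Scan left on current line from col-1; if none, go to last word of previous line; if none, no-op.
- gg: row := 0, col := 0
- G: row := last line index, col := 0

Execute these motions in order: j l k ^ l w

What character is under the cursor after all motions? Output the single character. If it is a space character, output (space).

After 1 (j): row=1 col=0 char='t'
After 2 (l): row=1 col=1 char='r'
After 3 (k): row=0 col=1 char='w'
After 4 (^): row=0 col=0 char='t'
After 5 (l): row=0 col=1 char='w'
After 6 (w): row=0 col=4 char='z'

Answer: z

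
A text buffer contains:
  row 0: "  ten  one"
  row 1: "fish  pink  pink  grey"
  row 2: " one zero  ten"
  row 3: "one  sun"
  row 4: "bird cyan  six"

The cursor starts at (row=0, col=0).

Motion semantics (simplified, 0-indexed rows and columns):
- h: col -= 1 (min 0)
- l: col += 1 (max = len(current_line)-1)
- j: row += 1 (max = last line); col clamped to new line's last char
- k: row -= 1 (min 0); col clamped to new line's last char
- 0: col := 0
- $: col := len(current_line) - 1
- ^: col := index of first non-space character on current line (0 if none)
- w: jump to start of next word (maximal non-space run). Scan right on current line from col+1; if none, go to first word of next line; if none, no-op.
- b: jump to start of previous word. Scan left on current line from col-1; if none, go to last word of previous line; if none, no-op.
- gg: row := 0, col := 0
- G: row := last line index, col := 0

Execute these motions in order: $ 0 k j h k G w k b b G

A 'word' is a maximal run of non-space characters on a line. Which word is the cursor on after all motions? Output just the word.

Answer: bird

Derivation:
After 1 ($): row=0 col=9 char='e'
After 2 (0): row=0 col=0 char='_'
After 3 (k): row=0 col=0 char='_'
After 4 (j): row=1 col=0 char='f'
After 5 (h): row=1 col=0 char='f'
After 6 (k): row=0 col=0 char='_'
After 7 (G): row=4 col=0 char='b'
After 8 (w): row=4 col=5 char='c'
After 9 (k): row=3 col=5 char='s'
After 10 (b): row=3 col=0 char='o'
After 11 (b): row=2 col=11 char='t'
After 12 (G): row=4 col=0 char='b'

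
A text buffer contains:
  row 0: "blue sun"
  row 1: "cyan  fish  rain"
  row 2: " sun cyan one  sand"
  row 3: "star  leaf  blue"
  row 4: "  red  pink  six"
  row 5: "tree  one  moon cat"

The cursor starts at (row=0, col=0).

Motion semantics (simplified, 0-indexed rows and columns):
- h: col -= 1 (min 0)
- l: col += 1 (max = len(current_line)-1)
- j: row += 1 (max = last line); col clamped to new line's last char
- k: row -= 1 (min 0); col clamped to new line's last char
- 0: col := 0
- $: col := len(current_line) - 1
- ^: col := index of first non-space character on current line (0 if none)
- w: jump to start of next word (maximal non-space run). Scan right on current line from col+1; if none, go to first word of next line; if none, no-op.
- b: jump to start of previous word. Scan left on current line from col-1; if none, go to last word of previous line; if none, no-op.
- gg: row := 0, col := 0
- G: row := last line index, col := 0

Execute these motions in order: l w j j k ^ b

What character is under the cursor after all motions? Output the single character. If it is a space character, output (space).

Answer: s

Derivation:
After 1 (l): row=0 col=1 char='l'
After 2 (w): row=0 col=5 char='s'
After 3 (j): row=1 col=5 char='_'
After 4 (j): row=2 col=5 char='c'
After 5 (k): row=1 col=5 char='_'
After 6 (^): row=1 col=0 char='c'
After 7 (b): row=0 col=5 char='s'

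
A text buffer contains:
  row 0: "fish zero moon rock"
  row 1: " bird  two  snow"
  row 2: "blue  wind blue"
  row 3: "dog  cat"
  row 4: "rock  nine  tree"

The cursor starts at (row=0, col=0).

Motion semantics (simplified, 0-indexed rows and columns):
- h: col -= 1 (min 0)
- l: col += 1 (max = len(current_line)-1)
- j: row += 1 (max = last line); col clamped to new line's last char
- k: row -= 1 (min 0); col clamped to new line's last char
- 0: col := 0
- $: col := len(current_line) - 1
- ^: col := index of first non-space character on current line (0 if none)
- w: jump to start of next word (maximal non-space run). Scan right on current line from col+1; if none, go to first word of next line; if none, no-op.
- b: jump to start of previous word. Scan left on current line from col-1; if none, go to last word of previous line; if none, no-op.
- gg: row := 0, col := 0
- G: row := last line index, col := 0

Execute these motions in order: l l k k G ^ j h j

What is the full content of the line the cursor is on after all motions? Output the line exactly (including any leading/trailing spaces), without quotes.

After 1 (l): row=0 col=1 char='i'
After 2 (l): row=0 col=2 char='s'
After 3 (k): row=0 col=2 char='s'
After 4 (k): row=0 col=2 char='s'
After 5 (G): row=4 col=0 char='r'
After 6 (^): row=4 col=0 char='r'
After 7 (j): row=4 col=0 char='r'
After 8 (h): row=4 col=0 char='r'
After 9 (j): row=4 col=0 char='r'

Answer: rock  nine  tree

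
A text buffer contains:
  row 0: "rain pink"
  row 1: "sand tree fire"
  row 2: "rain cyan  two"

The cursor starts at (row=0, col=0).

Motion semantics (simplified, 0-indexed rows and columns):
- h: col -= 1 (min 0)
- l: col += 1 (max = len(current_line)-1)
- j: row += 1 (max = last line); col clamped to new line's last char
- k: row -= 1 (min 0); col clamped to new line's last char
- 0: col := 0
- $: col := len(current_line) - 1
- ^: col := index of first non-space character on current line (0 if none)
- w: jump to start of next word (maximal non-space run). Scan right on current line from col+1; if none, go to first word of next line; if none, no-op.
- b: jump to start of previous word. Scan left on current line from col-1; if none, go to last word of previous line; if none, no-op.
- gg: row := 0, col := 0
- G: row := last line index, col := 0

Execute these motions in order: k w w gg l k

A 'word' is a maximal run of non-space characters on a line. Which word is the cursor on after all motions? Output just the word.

Answer: rain

Derivation:
After 1 (k): row=0 col=0 char='r'
After 2 (w): row=0 col=5 char='p'
After 3 (w): row=1 col=0 char='s'
After 4 (gg): row=0 col=0 char='r'
After 5 (l): row=0 col=1 char='a'
After 6 (k): row=0 col=1 char='a'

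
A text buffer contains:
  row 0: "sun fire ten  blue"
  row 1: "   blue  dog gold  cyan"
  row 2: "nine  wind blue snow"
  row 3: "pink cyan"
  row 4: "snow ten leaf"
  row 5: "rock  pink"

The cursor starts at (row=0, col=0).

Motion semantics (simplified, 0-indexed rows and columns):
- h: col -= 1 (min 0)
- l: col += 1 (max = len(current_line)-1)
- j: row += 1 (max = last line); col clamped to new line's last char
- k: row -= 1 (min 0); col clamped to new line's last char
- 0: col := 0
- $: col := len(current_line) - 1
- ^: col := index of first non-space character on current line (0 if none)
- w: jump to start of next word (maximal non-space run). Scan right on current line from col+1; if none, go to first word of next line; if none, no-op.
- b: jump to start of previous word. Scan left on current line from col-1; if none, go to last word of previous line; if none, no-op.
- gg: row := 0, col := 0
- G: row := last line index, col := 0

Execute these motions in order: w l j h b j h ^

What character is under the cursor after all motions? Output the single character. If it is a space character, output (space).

After 1 (w): row=0 col=4 char='f'
After 2 (l): row=0 col=5 char='i'
After 3 (j): row=1 col=5 char='u'
After 4 (h): row=1 col=4 char='l'
After 5 (b): row=1 col=3 char='b'
After 6 (j): row=2 col=3 char='e'
After 7 (h): row=2 col=2 char='n'
After 8 (^): row=2 col=0 char='n'

Answer: n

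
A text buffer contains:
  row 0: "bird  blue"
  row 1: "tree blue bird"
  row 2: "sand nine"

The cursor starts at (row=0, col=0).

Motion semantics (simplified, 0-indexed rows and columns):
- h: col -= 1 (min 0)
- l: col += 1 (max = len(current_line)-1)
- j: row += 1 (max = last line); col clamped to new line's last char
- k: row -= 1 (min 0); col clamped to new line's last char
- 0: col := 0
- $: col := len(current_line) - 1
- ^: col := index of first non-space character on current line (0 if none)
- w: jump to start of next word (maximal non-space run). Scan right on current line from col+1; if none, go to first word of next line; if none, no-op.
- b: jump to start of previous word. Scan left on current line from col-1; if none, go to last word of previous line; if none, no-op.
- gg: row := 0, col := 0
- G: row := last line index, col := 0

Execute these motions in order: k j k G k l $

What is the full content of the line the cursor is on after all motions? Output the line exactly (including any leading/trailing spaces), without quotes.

After 1 (k): row=0 col=0 char='b'
After 2 (j): row=1 col=0 char='t'
After 3 (k): row=0 col=0 char='b'
After 4 (G): row=2 col=0 char='s'
After 5 (k): row=1 col=0 char='t'
After 6 (l): row=1 col=1 char='r'
After 7 ($): row=1 col=13 char='d'

Answer: tree blue bird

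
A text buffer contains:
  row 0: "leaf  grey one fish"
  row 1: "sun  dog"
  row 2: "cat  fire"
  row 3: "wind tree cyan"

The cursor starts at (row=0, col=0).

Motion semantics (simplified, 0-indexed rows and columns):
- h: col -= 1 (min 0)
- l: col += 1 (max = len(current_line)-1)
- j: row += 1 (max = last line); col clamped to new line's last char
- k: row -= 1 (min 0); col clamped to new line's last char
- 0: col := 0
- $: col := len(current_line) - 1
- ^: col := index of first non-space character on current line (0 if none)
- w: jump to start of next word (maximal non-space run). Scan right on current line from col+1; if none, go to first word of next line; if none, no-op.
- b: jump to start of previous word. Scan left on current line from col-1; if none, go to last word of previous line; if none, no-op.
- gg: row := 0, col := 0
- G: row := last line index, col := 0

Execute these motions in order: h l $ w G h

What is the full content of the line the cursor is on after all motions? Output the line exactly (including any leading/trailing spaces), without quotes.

After 1 (h): row=0 col=0 char='l'
After 2 (l): row=0 col=1 char='e'
After 3 ($): row=0 col=18 char='h'
After 4 (w): row=1 col=0 char='s'
After 5 (G): row=3 col=0 char='w'
After 6 (h): row=3 col=0 char='w'

Answer: wind tree cyan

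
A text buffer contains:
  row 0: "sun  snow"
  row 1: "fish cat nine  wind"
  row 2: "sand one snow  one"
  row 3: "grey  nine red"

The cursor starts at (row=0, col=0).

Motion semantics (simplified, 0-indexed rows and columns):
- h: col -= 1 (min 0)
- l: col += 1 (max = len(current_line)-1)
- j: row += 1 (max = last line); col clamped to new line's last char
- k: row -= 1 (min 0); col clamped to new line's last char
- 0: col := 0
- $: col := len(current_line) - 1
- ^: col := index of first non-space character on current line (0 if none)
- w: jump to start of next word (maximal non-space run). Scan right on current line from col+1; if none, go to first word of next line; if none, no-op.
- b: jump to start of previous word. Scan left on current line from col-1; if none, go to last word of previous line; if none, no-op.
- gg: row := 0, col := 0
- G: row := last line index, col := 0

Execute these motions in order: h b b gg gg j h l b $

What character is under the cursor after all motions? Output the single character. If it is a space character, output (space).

Answer: d

Derivation:
After 1 (h): row=0 col=0 char='s'
After 2 (b): row=0 col=0 char='s'
After 3 (b): row=0 col=0 char='s'
After 4 (gg): row=0 col=0 char='s'
After 5 (gg): row=0 col=0 char='s'
After 6 (j): row=1 col=0 char='f'
After 7 (h): row=1 col=0 char='f'
After 8 (l): row=1 col=1 char='i'
After 9 (b): row=1 col=0 char='f'
After 10 ($): row=1 col=18 char='d'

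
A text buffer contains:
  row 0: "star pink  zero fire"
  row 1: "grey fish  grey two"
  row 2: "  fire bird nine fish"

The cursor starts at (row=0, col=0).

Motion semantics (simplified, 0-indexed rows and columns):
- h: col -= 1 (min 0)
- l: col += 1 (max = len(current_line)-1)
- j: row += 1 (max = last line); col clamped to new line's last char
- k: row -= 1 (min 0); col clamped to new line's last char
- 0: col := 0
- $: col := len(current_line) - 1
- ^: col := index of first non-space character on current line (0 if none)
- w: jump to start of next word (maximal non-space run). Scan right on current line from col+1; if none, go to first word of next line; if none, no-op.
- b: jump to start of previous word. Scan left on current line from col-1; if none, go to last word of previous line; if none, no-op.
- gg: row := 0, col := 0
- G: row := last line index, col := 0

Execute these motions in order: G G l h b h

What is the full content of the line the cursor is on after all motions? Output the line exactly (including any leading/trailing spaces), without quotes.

After 1 (G): row=2 col=0 char='_'
After 2 (G): row=2 col=0 char='_'
After 3 (l): row=2 col=1 char='_'
After 4 (h): row=2 col=0 char='_'
After 5 (b): row=1 col=16 char='t'
After 6 (h): row=1 col=15 char='_'

Answer: grey fish  grey two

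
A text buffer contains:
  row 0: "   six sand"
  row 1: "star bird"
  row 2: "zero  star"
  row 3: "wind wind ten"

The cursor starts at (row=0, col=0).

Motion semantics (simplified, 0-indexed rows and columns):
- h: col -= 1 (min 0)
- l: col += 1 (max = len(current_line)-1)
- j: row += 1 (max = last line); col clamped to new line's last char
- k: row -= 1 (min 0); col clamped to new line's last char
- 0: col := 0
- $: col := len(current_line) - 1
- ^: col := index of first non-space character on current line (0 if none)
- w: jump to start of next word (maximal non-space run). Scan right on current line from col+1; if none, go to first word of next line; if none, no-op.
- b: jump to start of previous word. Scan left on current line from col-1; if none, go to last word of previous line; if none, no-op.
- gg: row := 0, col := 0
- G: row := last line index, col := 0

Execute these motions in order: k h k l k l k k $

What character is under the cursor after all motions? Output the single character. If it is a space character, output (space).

Answer: d

Derivation:
After 1 (k): row=0 col=0 char='_'
After 2 (h): row=0 col=0 char='_'
After 3 (k): row=0 col=0 char='_'
After 4 (l): row=0 col=1 char='_'
After 5 (k): row=0 col=1 char='_'
After 6 (l): row=0 col=2 char='_'
After 7 (k): row=0 col=2 char='_'
After 8 (k): row=0 col=2 char='_'
After 9 ($): row=0 col=10 char='d'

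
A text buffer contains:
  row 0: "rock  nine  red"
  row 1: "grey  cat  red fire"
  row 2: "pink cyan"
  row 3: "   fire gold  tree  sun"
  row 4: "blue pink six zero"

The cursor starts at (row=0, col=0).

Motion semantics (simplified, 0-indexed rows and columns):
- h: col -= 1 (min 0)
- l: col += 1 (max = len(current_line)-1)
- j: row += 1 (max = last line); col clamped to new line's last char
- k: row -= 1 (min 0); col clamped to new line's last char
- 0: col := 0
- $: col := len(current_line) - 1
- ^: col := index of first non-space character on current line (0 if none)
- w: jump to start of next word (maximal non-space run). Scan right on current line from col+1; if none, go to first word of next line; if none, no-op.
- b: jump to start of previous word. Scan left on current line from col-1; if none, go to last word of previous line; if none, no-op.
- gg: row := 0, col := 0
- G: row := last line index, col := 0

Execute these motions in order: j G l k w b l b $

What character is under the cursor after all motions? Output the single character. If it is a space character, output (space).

After 1 (j): row=1 col=0 char='g'
After 2 (G): row=4 col=0 char='b'
After 3 (l): row=4 col=1 char='l'
After 4 (k): row=3 col=1 char='_'
After 5 (w): row=3 col=3 char='f'
After 6 (b): row=2 col=5 char='c'
After 7 (l): row=2 col=6 char='y'
After 8 (b): row=2 col=5 char='c'
After 9 ($): row=2 col=8 char='n'

Answer: n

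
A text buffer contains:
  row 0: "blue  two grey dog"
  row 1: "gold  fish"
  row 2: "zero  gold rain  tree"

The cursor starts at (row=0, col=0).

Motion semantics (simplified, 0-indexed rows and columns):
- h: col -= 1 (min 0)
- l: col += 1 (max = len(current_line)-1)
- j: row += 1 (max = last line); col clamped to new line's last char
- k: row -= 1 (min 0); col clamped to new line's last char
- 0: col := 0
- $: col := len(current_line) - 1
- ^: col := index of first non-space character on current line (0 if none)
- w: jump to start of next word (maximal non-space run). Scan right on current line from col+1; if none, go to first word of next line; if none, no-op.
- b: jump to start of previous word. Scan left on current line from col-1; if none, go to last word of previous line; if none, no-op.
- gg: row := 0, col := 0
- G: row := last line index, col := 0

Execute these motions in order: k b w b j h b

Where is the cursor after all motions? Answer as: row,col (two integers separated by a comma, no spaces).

After 1 (k): row=0 col=0 char='b'
After 2 (b): row=0 col=0 char='b'
After 3 (w): row=0 col=6 char='t'
After 4 (b): row=0 col=0 char='b'
After 5 (j): row=1 col=0 char='g'
After 6 (h): row=1 col=0 char='g'
After 7 (b): row=0 col=15 char='d'

Answer: 0,15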